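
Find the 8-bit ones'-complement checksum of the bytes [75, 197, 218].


Sum = 490 mod 256 = 234
Complement = 21

21


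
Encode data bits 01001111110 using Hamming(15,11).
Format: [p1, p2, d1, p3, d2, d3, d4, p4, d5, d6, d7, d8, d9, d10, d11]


Parity bits: p1=0, p2=1, p3=0, p4=0

010010001111110


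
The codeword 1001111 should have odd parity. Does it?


Number of 1s: 5

Yes, parity is correct (5 ones)


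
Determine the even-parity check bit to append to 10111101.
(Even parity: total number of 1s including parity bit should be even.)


Number of 1s in data: 6
Parity bit: 0

0


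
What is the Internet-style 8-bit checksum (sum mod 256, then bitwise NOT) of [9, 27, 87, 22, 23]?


Sum = 168 mod 256 = 168
Complement = 87

87


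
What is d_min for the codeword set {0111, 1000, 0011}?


Comparing all pairs, minimum distance: 1
Can detect 0 errors, correct 0 errors

1


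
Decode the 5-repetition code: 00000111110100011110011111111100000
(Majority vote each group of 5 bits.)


Groups: 00000, 11111, 01000, 11110, 01111, 11111, 00000
Majority votes: 0101110

0101110


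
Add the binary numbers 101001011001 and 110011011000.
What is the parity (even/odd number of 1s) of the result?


101001011001 = 2649
110011011000 = 3288
Sum = 5937 = 1011100110001
1s count = 7

odd parity (7 ones in 1011100110001)


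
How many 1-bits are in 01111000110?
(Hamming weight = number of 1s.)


Counting 1s in 01111000110

6


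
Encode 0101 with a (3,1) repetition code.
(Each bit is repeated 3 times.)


Each bit -> 3 copies

000111000111


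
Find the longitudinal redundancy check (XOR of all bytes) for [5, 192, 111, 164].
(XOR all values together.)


XOR chain: 5 ^ 192 ^ 111 ^ 164 = 14

14


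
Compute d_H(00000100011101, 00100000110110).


XOR: 00100100101011
Count of 1s: 6

6


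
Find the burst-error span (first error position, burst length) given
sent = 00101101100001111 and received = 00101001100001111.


XOR: 00000100000000000

Burst at position 5, length 1


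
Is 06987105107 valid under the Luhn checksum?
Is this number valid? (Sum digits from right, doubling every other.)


Luhn sum = 37
37 mod 10 = 7

Invalid (Luhn sum mod 10 = 7)


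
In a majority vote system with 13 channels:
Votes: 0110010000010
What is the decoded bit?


Ones: 4 out of 13
Threshold: 7

0 (4/13 voted 1)


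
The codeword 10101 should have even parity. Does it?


Number of 1s: 3

No, parity error (3 ones)


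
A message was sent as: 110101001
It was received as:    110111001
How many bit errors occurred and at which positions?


XOR: 000010000

1 error(s) at position(s): 4


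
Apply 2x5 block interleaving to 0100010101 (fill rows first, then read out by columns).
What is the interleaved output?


Matrix:
  01000
  10101
Read columns: 0110010001

0110010001


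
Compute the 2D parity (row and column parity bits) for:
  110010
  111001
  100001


Row parities: 100
Column parities: 101010

Row P: 100, Col P: 101010, Corner: 1


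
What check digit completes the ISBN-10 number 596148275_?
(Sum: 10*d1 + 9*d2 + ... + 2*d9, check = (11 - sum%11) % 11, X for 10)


Weighted sum: 289
289 mod 11 = 3

Check digit: 8


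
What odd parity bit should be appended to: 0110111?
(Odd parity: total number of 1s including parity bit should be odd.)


Number of 1s in data: 5
Parity bit: 0

0


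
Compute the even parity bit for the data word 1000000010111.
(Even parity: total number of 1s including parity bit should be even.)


Number of 1s in data: 5
Parity bit: 1

1


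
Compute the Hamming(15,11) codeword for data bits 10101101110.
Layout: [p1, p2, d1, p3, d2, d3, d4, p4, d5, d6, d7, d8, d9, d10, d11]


Parity bits: p1=1, p2=0, p3=0, p4=1

101001011101110


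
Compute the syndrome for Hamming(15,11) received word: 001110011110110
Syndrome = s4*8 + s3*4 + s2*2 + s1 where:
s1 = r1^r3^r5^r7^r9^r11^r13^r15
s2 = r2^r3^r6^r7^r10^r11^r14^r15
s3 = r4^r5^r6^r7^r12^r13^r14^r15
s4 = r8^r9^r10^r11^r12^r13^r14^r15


s1=1, s2=0, s3=0, s4=0

Syndrome = 1 (error at position 1)


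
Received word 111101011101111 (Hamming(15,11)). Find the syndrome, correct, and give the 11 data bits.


Syndrome = 9: error at position 9

Data: 10100101111 (corrected bit 9)


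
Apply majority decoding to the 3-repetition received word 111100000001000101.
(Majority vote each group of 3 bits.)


Groups: 111, 100, 000, 001, 000, 101
Majority votes: 100001

100001


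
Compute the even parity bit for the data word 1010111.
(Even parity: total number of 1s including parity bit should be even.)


Number of 1s in data: 5
Parity bit: 1

1


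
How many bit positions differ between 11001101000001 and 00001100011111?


XOR: 11000001011110
Count of 1s: 7

7


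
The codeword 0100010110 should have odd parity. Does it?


Number of 1s: 4

No, parity error (4 ones)


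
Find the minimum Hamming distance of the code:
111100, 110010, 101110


Comparing all pairs, minimum distance: 2
Can detect 1 errors, correct 0 errors

2


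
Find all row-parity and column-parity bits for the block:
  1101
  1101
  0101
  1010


Row parities: 1100
Column parities: 1111

Row P: 1100, Col P: 1111, Corner: 0


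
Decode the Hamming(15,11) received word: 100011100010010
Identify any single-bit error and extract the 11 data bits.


Syndrome = 0: no error detected

Data: 01110010010 (no errors)


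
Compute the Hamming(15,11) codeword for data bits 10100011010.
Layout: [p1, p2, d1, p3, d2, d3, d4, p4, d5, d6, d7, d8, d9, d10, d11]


Parity bits: p1=0, p2=0, p3=1, p4=1

001101010011010


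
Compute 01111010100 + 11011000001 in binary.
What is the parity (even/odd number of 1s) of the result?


01111010100 = 980
11011000001 = 1729
Sum = 2709 = 101010010101
1s count = 6

even parity (6 ones in 101010010101)


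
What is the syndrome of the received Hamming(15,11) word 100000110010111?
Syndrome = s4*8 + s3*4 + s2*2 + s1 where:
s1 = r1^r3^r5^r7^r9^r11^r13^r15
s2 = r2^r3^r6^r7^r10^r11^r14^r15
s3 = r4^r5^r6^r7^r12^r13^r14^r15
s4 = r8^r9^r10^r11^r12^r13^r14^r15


s1=1, s2=0, s3=0, s4=1

Syndrome = 9 (error at position 9)


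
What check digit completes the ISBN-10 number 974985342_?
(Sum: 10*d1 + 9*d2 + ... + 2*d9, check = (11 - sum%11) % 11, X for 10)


Weighted sum: 349
349 mod 11 = 8

Check digit: 3


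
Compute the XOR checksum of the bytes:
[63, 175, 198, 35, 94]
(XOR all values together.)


XOR chain: 63 ^ 175 ^ 198 ^ 35 ^ 94 = 43

43


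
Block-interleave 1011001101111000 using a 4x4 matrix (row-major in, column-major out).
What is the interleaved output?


Matrix:
  1011
  0011
  0111
  1000
Read columns: 1001001011101110

1001001011101110


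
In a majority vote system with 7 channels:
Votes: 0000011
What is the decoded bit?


Ones: 2 out of 7
Threshold: 4

0 (2/7 voted 1)


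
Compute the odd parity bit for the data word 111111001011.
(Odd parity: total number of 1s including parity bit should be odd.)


Number of 1s in data: 9
Parity bit: 0

0


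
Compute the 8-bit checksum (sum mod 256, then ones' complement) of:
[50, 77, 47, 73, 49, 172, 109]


Sum = 577 mod 256 = 65
Complement = 190

190


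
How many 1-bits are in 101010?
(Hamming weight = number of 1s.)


Counting 1s in 101010

3


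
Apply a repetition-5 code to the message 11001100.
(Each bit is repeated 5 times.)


Each bit -> 5 copies

1111111111000000000011111111110000000000


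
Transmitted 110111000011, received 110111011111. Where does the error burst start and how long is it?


XOR: 000000011100

Burst at position 7, length 3


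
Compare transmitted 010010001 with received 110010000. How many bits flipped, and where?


XOR: 100000001

2 error(s) at position(s): 0, 8


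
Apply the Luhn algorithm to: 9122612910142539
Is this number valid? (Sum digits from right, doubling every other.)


Luhn sum = 65
65 mod 10 = 5

Invalid (Luhn sum mod 10 = 5)


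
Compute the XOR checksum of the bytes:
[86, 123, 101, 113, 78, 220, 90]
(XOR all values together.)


XOR chain: 86 ^ 123 ^ 101 ^ 113 ^ 78 ^ 220 ^ 90 = 241

241


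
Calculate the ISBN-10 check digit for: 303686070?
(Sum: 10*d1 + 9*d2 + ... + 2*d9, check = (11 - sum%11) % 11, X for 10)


Weighted sum: 195
195 mod 11 = 8

Check digit: 3


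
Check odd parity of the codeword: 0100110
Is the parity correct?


Number of 1s: 3

Yes, parity is correct (3 ones)


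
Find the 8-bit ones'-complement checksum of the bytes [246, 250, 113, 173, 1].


Sum = 783 mod 256 = 15
Complement = 240

240


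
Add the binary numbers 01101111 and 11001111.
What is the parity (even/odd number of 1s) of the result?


01101111 = 111
11001111 = 207
Sum = 318 = 100111110
1s count = 6

even parity (6 ones in 100111110)


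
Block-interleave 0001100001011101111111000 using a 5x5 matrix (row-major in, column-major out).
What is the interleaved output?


Matrix:
  00011
  00001
  01110
  11111
  11000
Read columns: 0001100111001101011011010

0001100111001101011011010


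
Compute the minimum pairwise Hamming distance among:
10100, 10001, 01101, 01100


Comparing all pairs, minimum distance: 1
Can detect 0 errors, correct 0 errors

1


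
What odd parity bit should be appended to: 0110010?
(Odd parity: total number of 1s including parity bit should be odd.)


Number of 1s in data: 3
Parity bit: 0

0


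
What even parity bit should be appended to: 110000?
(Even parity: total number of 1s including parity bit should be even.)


Number of 1s in data: 2
Parity bit: 0

0


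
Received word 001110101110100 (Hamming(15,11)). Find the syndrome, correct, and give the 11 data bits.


Syndrome = 0: no error detected

Data: 11011110100 (no errors)


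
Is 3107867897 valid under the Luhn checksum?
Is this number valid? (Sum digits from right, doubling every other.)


Luhn sum = 56
56 mod 10 = 6

Invalid (Luhn sum mod 10 = 6)


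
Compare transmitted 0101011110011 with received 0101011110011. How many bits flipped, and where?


XOR: 0000000000000

0 errors (received matches sent)


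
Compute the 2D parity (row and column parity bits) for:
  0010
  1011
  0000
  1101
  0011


Row parities: 11010
Column parities: 0111

Row P: 11010, Col P: 0111, Corner: 1


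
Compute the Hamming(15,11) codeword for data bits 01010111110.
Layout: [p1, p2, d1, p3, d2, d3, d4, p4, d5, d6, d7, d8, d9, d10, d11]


Parity bits: p1=0, p2=0, p3=1, p4=1

000110110111110


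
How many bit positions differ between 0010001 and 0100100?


XOR: 0110101
Count of 1s: 4

4


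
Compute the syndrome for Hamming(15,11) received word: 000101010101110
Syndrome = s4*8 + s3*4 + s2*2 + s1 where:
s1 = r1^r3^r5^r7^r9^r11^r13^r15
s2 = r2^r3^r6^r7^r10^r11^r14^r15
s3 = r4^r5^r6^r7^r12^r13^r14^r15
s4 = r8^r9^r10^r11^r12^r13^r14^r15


s1=1, s2=1, s3=1, s4=1

Syndrome = 15 (error at position 15)


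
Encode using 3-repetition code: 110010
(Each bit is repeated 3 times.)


Each bit -> 3 copies

111111000000111000


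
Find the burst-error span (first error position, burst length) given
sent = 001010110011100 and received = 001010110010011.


XOR: 000000000001111

Burst at position 11, length 4


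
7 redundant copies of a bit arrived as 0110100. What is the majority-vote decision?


Ones: 3 out of 7
Threshold: 4

0 (3/7 voted 1)


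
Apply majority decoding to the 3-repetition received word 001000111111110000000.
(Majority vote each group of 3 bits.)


Groups: 001, 000, 111, 111, 110, 000, 000
Majority votes: 0011100

0011100


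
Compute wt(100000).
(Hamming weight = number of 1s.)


Counting 1s in 100000

1


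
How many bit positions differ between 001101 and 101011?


XOR: 100110
Count of 1s: 3

3


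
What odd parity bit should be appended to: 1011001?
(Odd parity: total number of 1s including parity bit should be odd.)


Number of 1s in data: 4
Parity bit: 1

1


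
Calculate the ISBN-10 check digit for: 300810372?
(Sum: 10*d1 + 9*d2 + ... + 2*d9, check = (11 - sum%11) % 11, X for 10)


Weighted sum: 129
129 mod 11 = 8

Check digit: 3


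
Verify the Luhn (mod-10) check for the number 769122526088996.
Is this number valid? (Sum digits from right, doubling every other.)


Luhn sum = 81
81 mod 10 = 1

Invalid (Luhn sum mod 10 = 1)


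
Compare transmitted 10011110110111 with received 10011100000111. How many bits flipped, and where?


XOR: 00000010110000

3 error(s) at position(s): 6, 8, 9


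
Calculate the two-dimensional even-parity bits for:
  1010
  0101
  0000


Row parities: 000
Column parities: 1111

Row P: 000, Col P: 1111, Corner: 0


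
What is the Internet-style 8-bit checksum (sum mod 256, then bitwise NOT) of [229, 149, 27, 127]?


Sum = 532 mod 256 = 20
Complement = 235

235


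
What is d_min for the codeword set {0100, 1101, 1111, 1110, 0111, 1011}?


Comparing all pairs, minimum distance: 1
Can detect 0 errors, correct 0 errors

1


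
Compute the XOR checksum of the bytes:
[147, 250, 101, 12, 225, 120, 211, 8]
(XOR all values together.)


XOR chain: 147 ^ 250 ^ 101 ^ 12 ^ 225 ^ 120 ^ 211 ^ 8 = 66

66


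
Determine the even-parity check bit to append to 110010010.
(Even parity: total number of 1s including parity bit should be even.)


Number of 1s in data: 4
Parity bit: 0

0


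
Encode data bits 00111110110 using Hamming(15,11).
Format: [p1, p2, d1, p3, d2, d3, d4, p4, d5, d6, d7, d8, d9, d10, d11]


Parity bits: p1=0, p2=1, p3=0, p4=1

010001111110110


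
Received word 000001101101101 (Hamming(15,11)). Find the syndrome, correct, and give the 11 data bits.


Syndrome = 12: error at position 12

Data: 00111100101 (corrected bit 12)


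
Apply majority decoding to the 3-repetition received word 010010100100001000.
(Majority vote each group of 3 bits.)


Groups: 010, 010, 100, 100, 001, 000
Majority votes: 000000

000000


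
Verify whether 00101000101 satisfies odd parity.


Number of 1s: 4

No, parity error (4 ones)


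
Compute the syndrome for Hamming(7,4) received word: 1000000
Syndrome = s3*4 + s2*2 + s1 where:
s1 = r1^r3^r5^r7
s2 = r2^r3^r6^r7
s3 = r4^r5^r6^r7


s1=1, s2=0, s3=0

Syndrome = 1 (error at position 1)


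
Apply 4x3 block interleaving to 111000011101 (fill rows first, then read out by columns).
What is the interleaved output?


Matrix:
  111
  000
  011
  101
Read columns: 100110101011

100110101011


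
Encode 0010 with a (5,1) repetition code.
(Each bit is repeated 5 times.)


Each bit -> 5 copies

00000000001111100000


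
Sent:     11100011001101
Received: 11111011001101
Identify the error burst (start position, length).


XOR: 00011000000000

Burst at position 3, length 2


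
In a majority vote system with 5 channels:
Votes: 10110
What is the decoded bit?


Ones: 3 out of 5
Threshold: 3

1 (3/5 voted 1)


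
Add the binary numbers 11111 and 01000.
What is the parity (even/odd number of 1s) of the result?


11111 = 31
01000 = 8
Sum = 39 = 100111
1s count = 4

even parity (4 ones in 100111)


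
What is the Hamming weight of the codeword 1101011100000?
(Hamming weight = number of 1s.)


Counting 1s in 1101011100000

6


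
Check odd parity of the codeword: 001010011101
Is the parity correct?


Number of 1s: 6

No, parity error (6 ones)


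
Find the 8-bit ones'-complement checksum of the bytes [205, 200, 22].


Sum = 427 mod 256 = 171
Complement = 84

84


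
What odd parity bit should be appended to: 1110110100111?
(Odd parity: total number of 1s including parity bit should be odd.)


Number of 1s in data: 9
Parity bit: 0

0


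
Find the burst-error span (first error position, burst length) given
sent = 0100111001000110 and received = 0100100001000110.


XOR: 0000011000000000

Burst at position 5, length 2


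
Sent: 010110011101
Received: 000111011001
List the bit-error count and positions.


XOR: 010001000100

3 error(s) at position(s): 1, 5, 9


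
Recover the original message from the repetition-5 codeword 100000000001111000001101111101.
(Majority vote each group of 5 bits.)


Groups: 10000, 00000, 01111, 00000, 11011, 11101
Majority votes: 001011

001011


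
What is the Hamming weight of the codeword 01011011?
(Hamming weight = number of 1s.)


Counting 1s in 01011011

5


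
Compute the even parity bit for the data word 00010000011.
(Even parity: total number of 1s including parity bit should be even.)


Number of 1s in data: 3
Parity bit: 1

1


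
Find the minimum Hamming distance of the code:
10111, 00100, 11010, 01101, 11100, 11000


Comparing all pairs, minimum distance: 1
Can detect 0 errors, correct 0 errors

1


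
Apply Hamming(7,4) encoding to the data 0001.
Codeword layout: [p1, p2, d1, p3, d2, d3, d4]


Parity bits: p1=1, p2=1, p3=1

1101001


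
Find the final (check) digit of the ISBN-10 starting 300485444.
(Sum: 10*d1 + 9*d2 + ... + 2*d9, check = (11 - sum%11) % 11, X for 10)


Weighted sum: 167
167 mod 11 = 2

Check digit: 9


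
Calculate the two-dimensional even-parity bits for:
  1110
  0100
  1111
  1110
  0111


Row parities: 11011
Column parities: 1100

Row P: 11011, Col P: 1100, Corner: 0


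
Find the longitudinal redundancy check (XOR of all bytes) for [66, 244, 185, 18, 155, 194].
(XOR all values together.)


XOR chain: 66 ^ 244 ^ 185 ^ 18 ^ 155 ^ 194 = 68

68


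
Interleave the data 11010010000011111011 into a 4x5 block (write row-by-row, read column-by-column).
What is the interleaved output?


Matrix:
  11010
  01000
  00111
  11011
Read columns: 10011101001010110011

10011101001010110011


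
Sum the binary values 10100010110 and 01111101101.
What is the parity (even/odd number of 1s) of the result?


10100010110 = 1302
01111101101 = 1005
Sum = 2307 = 100100000011
1s count = 4

even parity (4 ones in 100100000011)


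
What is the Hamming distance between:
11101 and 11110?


XOR: 00011
Count of 1s: 2

2


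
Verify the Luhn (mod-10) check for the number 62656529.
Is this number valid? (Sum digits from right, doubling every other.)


Luhn sum = 34
34 mod 10 = 4

Invalid (Luhn sum mod 10 = 4)


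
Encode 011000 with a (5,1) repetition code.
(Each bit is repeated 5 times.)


Each bit -> 5 copies

000001111111111000000000000000


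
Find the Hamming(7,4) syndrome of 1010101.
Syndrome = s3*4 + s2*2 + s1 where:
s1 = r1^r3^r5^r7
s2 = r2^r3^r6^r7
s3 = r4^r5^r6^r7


s1=0, s2=0, s3=0

Syndrome = 0 (no error)


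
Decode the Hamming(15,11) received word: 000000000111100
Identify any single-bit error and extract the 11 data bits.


Syndrome = 0: no error detected

Data: 00000111100 (no errors)


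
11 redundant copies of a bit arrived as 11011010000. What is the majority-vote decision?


Ones: 5 out of 11
Threshold: 6

0 (5/11 voted 1)


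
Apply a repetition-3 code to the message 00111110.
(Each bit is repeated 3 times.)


Each bit -> 3 copies

000000111111111111111000


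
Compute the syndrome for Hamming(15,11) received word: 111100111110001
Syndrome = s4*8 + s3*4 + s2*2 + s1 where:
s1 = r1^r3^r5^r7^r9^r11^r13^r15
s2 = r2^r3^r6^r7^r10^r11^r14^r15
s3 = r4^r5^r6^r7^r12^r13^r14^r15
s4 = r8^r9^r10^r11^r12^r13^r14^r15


s1=0, s2=0, s3=1, s4=1

Syndrome = 12 (error at position 12)


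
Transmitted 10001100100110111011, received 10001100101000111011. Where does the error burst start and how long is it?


XOR: 00000000001110000000

Burst at position 10, length 3


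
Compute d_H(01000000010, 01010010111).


XOR: 00010010101
Count of 1s: 4

4


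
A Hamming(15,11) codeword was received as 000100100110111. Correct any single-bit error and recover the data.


Syndrome = 14: error at position 14

Data: 00010110101 (corrected bit 14)


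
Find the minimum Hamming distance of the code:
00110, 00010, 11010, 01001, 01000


Comparing all pairs, minimum distance: 1
Can detect 0 errors, correct 0 errors

1


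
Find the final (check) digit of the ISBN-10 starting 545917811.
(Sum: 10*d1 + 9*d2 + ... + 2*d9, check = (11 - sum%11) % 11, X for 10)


Weighted sum: 267
267 mod 11 = 3

Check digit: 8


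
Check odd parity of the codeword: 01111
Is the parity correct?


Number of 1s: 4

No, parity error (4 ones)


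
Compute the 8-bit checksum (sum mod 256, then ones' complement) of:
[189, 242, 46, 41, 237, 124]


Sum = 879 mod 256 = 111
Complement = 144

144


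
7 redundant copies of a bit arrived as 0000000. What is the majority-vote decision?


Ones: 0 out of 7
Threshold: 4

0 (0/7 voted 1)


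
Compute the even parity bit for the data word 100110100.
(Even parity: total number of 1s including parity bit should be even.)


Number of 1s in data: 4
Parity bit: 0

0


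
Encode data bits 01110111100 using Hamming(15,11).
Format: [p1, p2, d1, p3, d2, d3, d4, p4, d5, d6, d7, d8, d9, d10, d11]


Parity bits: p1=0, p2=0, p3=1, p4=0

000111100111100


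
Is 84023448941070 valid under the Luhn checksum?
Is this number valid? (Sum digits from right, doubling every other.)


Luhn sum = 59
59 mod 10 = 9

Invalid (Luhn sum mod 10 = 9)


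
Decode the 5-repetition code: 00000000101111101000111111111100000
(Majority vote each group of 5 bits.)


Groups: 00000, 00010, 11111, 01000, 11111, 11111, 00000
Majority votes: 0010110

0010110


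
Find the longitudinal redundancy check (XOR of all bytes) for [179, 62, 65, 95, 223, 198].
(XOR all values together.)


XOR chain: 179 ^ 62 ^ 65 ^ 95 ^ 223 ^ 198 = 138

138


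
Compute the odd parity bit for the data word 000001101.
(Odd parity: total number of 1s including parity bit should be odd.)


Number of 1s in data: 3
Parity bit: 0

0


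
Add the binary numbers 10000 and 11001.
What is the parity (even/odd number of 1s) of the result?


10000 = 16
11001 = 25
Sum = 41 = 101001
1s count = 3

odd parity (3 ones in 101001)


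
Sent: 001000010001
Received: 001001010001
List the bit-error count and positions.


XOR: 000001000000

1 error(s) at position(s): 5


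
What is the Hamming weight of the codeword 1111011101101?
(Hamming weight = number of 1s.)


Counting 1s in 1111011101101

10


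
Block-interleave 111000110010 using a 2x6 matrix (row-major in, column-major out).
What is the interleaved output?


Matrix:
  111000
  110010
Read columns: 111110000100

111110000100


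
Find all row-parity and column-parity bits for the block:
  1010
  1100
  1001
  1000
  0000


Row parities: 00010
Column parities: 0111

Row P: 00010, Col P: 0111, Corner: 1


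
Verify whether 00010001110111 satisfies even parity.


Number of 1s: 7

No, parity error (7 ones)


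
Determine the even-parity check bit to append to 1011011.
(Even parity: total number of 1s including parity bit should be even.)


Number of 1s in data: 5
Parity bit: 1

1


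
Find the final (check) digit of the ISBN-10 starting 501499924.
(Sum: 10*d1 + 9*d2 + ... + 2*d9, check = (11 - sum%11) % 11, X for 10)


Weighted sum: 235
235 mod 11 = 4

Check digit: 7


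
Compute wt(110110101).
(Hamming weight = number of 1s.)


Counting 1s in 110110101

6


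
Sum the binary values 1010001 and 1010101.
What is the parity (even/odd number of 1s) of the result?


1010001 = 81
1010101 = 85
Sum = 166 = 10100110
1s count = 4

even parity (4 ones in 10100110)


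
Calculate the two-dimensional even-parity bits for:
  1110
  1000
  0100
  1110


Row parities: 1111
Column parities: 1100

Row P: 1111, Col P: 1100, Corner: 0


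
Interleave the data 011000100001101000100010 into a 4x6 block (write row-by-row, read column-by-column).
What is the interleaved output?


Matrix:
  011000
  100001
  101000
  100010
Read columns: 011110001010000000010100

011110001010000000010100


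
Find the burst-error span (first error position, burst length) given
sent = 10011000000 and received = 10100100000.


XOR: 00111100000

Burst at position 2, length 4


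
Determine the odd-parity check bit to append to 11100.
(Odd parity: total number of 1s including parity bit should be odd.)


Number of 1s in data: 3
Parity bit: 0

0


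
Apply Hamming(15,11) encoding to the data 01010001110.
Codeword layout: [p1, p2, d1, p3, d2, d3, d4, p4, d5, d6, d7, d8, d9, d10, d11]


Parity bits: p1=1, p2=0, p3=1, p4=1

100110110001110


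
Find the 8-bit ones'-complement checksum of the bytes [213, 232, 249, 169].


Sum = 863 mod 256 = 95
Complement = 160

160


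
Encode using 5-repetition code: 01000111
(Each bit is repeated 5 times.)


Each bit -> 5 copies

0000011111000000000000000111111111111111


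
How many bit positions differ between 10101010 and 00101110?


XOR: 10000100
Count of 1s: 2

2


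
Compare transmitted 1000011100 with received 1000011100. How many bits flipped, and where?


XOR: 0000000000

0 errors (received matches sent)


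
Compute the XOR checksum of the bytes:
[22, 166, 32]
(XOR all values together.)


XOR chain: 22 ^ 166 ^ 32 = 144

144


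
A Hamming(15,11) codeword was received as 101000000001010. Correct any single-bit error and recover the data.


Syndrome = 0: no error detected

Data: 10000001010 (no errors)


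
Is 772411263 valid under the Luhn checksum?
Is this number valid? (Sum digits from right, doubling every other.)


Luhn sum = 33
33 mod 10 = 3

Invalid (Luhn sum mod 10 = 3)


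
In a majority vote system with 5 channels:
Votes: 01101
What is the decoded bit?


Ones: 3 out of 5
Threshold: 3

1 (3/5 voted 1)


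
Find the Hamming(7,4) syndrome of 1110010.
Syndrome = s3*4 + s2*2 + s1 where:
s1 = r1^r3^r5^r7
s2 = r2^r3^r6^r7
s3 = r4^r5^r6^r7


s1=0, s2=1, s3=1

Syndrome = 6 (error at position 6)


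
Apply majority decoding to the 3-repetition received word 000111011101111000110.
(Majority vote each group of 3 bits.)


Groups: 000, 111, 011, 101, 111, 000, 110
Majority votes: 0111101

0111101


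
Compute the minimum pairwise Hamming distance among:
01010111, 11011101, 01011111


Comparing all pairs, minimum distance: 1
Can detect 0 errors, correct 0 errors

1


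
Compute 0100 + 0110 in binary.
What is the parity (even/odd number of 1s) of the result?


0100 = 4
0110 = 6
Sum = 10 = 1010
1s count = 2

even parity (2 ones in 1010)


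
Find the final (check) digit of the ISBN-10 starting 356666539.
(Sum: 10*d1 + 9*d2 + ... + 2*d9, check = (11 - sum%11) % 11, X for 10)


Weighted sum: 278
278 mod 11 = 3

Check digit: 8


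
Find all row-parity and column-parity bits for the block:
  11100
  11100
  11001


Row parities: 111
Column parities: 11001

Row P: 111, Col P: 11001, Corner: 1


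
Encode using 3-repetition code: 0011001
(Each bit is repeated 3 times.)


Each bit -> 3 copies

000000111111000000111


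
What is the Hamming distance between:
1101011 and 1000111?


XOR: 0101100
Count of 1s: 3

3


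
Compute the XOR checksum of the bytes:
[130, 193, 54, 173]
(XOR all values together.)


XOR chain: 130 ^ 193 ^ 54 ^ 173 = 216

216


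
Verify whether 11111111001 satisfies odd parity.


Number of 1s: 9

Yes, parity is correct (9 ones)


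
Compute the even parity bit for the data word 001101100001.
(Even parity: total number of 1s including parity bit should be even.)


Number of 1s in data: 5
Parity bit: 1

1


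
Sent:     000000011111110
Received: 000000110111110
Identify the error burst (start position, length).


XOR: 000000101000000

Burst at position 6, length 3


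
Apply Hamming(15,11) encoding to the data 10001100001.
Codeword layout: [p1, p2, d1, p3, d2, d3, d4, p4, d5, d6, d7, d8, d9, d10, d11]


Parity bits: p1=1, p2=1, p3=1, p4=1

111100011100001


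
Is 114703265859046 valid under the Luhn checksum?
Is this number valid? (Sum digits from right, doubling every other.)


Luhn sum = 63
63 mod 10 = 3

Invalid (Luhn sum mod 10 = 3)


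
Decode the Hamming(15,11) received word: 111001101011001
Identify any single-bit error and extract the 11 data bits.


Syndrome = 0: no error detected

Data: 10111011001 (no errors)


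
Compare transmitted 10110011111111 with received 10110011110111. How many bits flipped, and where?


XOR: 00000000001000

1 error(s) at position(s): 10


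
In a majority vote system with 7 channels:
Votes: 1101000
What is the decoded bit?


Ones: 3 out of 7
Threshold: 4

0 (3/7 voted 1)


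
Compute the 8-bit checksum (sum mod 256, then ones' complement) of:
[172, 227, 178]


Sum = 577 mod 256 = 65
Complement = 190

190


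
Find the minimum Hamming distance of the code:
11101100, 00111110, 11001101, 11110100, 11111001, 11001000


Comparing all pairs, minimum distance: 2
Can detect 1 errors, correct 0 errors

2


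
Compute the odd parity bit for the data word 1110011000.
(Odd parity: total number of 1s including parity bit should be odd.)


Number of 1s in data: 5
Parity bit: 0

0


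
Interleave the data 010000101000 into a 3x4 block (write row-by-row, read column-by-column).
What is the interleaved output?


Matrix:
  0100
  0010
  1000
Read columns: 001100010000

001100010000


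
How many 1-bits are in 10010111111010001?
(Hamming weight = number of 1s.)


Counting 1s in 10010111111010001

10


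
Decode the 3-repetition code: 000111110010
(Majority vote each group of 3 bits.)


Groups: 000, 111, 110, 010
Majority votes: 0110

0110


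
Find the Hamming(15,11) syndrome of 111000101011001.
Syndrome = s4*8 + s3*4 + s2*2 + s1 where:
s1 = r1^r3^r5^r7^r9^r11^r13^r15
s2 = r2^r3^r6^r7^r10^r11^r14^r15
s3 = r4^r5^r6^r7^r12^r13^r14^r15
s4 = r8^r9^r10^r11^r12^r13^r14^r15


s1=0, s2=1, s3=1, s4=0

Syndrome = 6 (error at position 6)


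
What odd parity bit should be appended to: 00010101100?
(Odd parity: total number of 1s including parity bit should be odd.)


Number of 1s in data: 4
Parity bit: 1

1


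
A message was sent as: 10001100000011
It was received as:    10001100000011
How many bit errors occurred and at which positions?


XOR: 00000000000000

0 errors (received matches sent)


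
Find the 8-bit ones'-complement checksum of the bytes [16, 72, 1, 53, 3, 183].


Sum = 328 mod 256 = 72
Complement = 183

183


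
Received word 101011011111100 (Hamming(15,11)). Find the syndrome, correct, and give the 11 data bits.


Syndrome = 0: no error detected

Data: 11101111100 (no errors)


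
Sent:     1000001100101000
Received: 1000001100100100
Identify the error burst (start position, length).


XOR: 0000000000001100

Burst at position 12, length 2


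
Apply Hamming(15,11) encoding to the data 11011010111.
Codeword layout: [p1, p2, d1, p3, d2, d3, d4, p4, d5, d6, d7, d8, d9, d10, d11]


Parity bits: p1=1, p2=1, p3=1, p4=1

111110111010111


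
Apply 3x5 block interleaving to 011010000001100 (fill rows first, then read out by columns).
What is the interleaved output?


Matrix:
  01101
  00000
  01100
Read columns: 000101101000100

000101101000100


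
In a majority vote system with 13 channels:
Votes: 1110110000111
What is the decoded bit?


Ones: 8 out of 13
Threshold: 7

1 (8/13 voted 1)


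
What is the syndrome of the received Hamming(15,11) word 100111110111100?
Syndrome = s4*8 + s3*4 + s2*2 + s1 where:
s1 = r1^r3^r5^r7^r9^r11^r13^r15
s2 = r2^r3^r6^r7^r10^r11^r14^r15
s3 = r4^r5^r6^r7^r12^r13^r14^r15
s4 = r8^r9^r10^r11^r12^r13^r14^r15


s1=1, s2=0, s3=0, s4=1

Syndrome = 9 (error at position 9)


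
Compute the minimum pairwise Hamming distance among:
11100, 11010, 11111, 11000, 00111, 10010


Comparing all pairs, minimum distance: 1
Can detect 0 errors, correct 0 errors

1


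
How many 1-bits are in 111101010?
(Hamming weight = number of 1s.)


Counting 1s in 111101010

6


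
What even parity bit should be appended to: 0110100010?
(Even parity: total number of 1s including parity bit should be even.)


Number of 1s in data: 4
Parity bit: 0

0


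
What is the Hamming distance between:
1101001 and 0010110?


XOR: 1111111
Count of 1s: 7

7


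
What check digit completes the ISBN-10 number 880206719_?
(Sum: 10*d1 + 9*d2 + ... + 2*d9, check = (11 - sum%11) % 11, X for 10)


Weighted sum: 245
245 mod 11 = 3

Check digit: 8


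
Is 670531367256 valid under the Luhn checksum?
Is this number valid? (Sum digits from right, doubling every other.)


Luhn sum = 48
48 mod 10 = 8

Invalid (Luhn sum mod 10 = 8)


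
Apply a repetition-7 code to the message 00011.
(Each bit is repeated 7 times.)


Each bit -> 7 copies

00000000000000000000011111111111111


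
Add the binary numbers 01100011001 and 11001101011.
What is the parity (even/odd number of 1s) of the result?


01100011001 = 793
11001101011 = 1643
Sum = 2436 = 100110000100
1s count = 4

even parity (4 ones in 100110000100)


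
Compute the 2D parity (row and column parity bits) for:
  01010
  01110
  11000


Row parities: 010
Column parities: 11100

Row P: 010, Col P: 11100, Corner: 1


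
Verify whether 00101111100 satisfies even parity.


Number of 1s: 6

Yes, parity is correct (6 ones)


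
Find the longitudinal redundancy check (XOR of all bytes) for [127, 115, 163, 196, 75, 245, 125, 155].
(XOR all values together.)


XOR chain: 127 ^ 115 ^ 163 ^ 196 ^ 75 ^ 245 ^ 125 ^ 155 = 51

51


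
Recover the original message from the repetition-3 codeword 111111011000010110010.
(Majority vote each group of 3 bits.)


Groups: 111, 111, 011, 000, 010, 110, 010
Majority votes: 1110010

1110010


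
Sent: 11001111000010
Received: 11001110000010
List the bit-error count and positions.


XOR: 00000001000000

1 error(s) at position(s): 7


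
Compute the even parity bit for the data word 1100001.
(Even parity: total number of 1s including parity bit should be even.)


Number of 1s in data: 3
Parity bit: 1

1


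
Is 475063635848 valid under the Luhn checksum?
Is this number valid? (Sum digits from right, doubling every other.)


Luhn sum = 53
53 mod 10 = 3

Invalid (Luhn sum mod 10 = 3)


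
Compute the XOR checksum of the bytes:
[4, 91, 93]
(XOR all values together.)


XOR chain: 4 ^ 91 ^ 93 = 2

2


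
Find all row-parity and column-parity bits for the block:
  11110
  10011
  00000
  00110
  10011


Row parities: 01001
Column parities: 11000

Row P: 01001, Col P: 11000, Corner: 0


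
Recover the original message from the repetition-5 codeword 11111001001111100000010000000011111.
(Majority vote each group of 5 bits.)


Groups: 11111, 00100, 11111, 00000, 01000, 00000, 11111
Majority votes: 1010001

1010001


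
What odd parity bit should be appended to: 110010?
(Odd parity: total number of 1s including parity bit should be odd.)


Number of 1s in data: 3
Parity bit: 0

0


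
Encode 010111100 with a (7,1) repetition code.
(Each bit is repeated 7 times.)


Each bit -> 7 copies

000000011111110000000111111111111111111111111111100000000000000


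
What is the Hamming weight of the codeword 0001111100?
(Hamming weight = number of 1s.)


Counting 1s in 0001111100

5


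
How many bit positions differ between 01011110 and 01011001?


XOR: 00000111
Count of 1s: 3

3


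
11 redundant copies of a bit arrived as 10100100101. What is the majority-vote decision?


Ones: 5 out of 11
Threshold: 6

0 (5/11 voted 1)


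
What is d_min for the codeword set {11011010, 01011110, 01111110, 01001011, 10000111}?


Comparing all pairs, minimum distance: 1
Can detect 0 errors, correct 0 errors

1


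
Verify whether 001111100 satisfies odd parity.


Number of 1s: 5

Yes, parity is correct (5 ones)


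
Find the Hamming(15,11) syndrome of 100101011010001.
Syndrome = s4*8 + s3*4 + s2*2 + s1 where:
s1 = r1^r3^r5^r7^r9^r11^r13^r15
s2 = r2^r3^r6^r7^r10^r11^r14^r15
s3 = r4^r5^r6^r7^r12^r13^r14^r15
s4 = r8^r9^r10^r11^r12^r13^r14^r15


s1=0, s2=1, s3=1, s4=0

Syndrome = 6 (error at position 6)


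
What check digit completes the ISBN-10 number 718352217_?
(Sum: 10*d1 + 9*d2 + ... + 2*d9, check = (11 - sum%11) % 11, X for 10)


Weighted sum: 229
229 mod 11 = 9

Check digit: 2


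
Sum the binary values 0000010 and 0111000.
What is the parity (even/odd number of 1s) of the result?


0000010 = 2
0111000 = 56
Sum = 58 = 111010
1s count = 4

even parity (4 ones in 111010)


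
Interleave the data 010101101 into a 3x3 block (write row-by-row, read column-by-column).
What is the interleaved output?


Matrix:
  010
  101
  101
Read columns: 011100011

011100011


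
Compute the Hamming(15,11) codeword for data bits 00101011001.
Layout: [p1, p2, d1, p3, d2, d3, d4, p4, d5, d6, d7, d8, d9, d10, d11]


Parity bits: p1=1, p2=1, p3=1, p4=0

110101001011001


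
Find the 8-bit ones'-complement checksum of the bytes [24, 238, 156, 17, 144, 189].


Sum = 768 mod 256 = 0
Complement = 255

255


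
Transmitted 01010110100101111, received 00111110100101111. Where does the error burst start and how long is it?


XOR: 01101000000000000

Burst at position 1, length 4


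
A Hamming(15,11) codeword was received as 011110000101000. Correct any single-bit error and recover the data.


Syndrome = 6: error at position 6

Data: 11100101000 (corrected bit 6)


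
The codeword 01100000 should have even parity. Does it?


Number of 1s: 2

Yes, parity is correct (2 ones)


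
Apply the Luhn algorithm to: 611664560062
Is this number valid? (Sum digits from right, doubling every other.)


Luhn sum = 31
31 mod 10 = 1

Invalid (Luhn sum mod 10 = 1)


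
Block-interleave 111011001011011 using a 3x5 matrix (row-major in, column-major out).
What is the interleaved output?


Matrix:
  11101
  10010
  11011
Read columns: 111101100011101

111101100011101


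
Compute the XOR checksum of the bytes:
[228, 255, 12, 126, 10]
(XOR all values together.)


XOR chain: 228 ^ 255 ^ 12 ^ 126 ^ 10 = 99

99


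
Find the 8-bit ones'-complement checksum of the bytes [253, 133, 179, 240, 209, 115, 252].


Sum = 1381 mod 256 = 101
Complement = 154

154


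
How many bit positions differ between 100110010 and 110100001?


XOR: 010010011
Count of 1s: 4

4


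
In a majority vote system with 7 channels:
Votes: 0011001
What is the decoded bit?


Ones: 3 out of 7
Threshold: 4

0 (3/7 voted 1)


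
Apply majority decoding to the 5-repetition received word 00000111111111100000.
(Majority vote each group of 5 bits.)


Groups: 00000, 11111, 11111, 00000
Majority votes: 0110

0110


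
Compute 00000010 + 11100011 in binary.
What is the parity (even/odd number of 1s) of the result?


00000010 = 2
11100011 = 227
Sum = 229 = 11100101
1s count = 5

odd parity (5 ones in 11100101)


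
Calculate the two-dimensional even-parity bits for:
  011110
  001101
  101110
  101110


Row parities: 0100
Column parities: 010011

Row P: 0100, Col P: 010011, Corner: 1


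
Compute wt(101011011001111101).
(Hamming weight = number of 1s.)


Counting 1s in 101011011001111101

12


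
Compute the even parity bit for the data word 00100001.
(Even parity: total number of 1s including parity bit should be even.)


Number of 1s in data: 2
Parity bit: 0

0


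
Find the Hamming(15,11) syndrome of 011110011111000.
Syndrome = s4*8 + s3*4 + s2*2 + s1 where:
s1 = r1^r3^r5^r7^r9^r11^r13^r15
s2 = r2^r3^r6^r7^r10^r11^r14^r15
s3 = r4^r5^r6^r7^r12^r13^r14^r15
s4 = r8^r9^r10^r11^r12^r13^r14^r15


s1=0, s2=0, s3=1, s4=1

Syndrome = 12 (error at position 12)
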